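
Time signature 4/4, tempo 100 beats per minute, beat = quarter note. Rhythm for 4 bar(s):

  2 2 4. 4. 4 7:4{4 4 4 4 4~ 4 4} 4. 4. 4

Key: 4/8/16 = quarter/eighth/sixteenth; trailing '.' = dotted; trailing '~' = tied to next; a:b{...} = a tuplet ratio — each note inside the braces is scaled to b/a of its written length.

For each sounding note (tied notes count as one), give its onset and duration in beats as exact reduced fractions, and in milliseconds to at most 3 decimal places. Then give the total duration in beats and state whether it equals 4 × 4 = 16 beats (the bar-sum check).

1) 0.0ms=0b +1200.0ms=2b
2) 1200.0ms=2b +1200.0ms=2b
3) 2400.0ms=4b +900.0ms=3/2b
4) 3300.0ms=11/2b +900.0ms=3/2b
5) 4200.0ms=7b +600.0ms=1b
6) 4800.0ms=8b +342.857ms=4/7b
7) 5142.857ms=60/7b +342.857ms=4/7b
8) 5485.714ms=64/7b +342.857ms=4/7b
9) 5828.571ms=68/7b +342.857ms=4/7b
10) 6171.429ms=72/7b +685.714ms=8/7b
11) 6857.143ms=80/7b +342.857ms=4/7b
12) 7200.0ms=12b +900.0ms=3/2b
13) 8100.0ms=27/2b +900.0ms=3/2b
14) 9000.0ms=15b +600.0ms=1b
Σ=16b of 16 (100bpm 4/4) — PASS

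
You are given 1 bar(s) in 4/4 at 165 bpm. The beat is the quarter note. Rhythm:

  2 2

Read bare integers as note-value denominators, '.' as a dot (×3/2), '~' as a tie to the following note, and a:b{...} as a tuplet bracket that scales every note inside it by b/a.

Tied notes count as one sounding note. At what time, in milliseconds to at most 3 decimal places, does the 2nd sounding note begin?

note 2 onset = 2b = 727.273ms

1. 0.0ms @ 0 + 727.273ms (2)
2. 727.273ms @ 2 + 727.273ms (2)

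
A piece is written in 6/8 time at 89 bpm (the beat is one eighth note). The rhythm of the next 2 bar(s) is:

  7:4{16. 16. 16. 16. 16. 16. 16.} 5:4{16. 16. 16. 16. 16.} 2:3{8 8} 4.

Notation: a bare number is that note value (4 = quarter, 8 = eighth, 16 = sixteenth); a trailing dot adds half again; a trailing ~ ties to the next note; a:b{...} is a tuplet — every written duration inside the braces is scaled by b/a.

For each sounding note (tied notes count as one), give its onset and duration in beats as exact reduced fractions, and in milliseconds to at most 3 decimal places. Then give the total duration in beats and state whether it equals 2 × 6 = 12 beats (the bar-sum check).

1) 0.0ms=0b +288.925ms=3/7b
2) 288.925ms=3/7b +288.925ms=3/7b
3) 577.849ms=6/7b +288.925ms=3/7b
4) 866.774ms=9/7b +288.925ms=3/7b
5) 1155.698ms=12/7b +288.925ms=3/7b
6) 1444.623ms=15/7b +288.925ms=3/7b
7) 1733.547ms=18/7b +288.925ms=3/7b
8) 2022.472ms=3b +404.494ms=3/5b
9) 2426.966ms=18/5b +404.494ms=3/5b
10) 2831.461ms=21/5b +404.494ms=3/5b
11) 3235.955ms=24/5b +404.494ms=3/5b
12) 3640.449ms=27/5b +404.494ms=3/5b
13) 4044.944ms=6b +1011.236ms=3/2b
14) 5056.18ms=15/2b +1011.236ms=3/2b
15) 6067.416ms=9b +2022.472ms=3b
Σ=12b of 12 (89bpm 6/8) — PASS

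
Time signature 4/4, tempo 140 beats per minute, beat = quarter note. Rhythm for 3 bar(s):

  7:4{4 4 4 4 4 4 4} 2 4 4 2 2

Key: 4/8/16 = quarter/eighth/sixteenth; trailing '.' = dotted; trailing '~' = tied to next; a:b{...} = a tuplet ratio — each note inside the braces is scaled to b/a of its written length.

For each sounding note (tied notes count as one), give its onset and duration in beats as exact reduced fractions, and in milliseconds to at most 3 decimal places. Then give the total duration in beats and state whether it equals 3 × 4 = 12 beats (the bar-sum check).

1) 0.0ms=0b +244.898ms=4/7b
2) 244.898ms=4/7b +244.898ms=4/7b
3) 489.796ms=8/7b +244.898ms=4/7b
4) 734.694ms=12/7b +244.898ms=4/7b
5) 979.592ms=16/7b +244.898ms=4/7b
6) 1224.49ms=20/7b +244.898ms=4/7b
7) 1469.388ms=24/7b +244.898ms=4/7b
8) 1714.286ms=4b +857.143ms=2b
9) 2571.429ms=6b +428.571ms=1b
10) 3000.0ms=7b +428.571ms=1b
11) 3428.571ms=8b +857.143ms=2b
12) 4285.714ms=10b +857.143ms=2b
Σ=12b of 12 (140bpm 4/4) — PASS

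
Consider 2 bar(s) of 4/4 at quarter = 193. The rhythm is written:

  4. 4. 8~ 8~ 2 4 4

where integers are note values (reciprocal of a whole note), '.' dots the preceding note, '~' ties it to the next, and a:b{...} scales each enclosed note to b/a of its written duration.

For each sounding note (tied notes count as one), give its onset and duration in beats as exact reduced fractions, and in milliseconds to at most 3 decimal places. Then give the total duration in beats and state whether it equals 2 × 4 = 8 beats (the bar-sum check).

1) 0.0ms=0b +466.321ms=3/2b
2) 466.321ms=3/2b +466.321ms=3/2b
3) 932.642ms=3b +932.642ms=3b
4) 1865.285ms=6b +310.881ms=1b
5) 2176.166ms=7b +310.881ms=1b
Σ=8b of 8 (193bpm 4/4) — PASS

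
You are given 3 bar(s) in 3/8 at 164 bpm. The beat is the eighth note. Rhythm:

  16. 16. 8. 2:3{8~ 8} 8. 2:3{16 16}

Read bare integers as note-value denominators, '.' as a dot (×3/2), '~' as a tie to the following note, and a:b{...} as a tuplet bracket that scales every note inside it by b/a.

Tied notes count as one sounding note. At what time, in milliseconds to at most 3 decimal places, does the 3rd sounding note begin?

1. 0.0ms @ 0 + 274.39ms (3/4)
2. 274.39ms @ 3/4 + 274.39ms (3/4)
3. 548.78ms @ 3/2 + 548.78ms (3/2)
4. 1097.561ms @ 3 + 1097.561ms (3)
5. 2195.122ms @ 6 + 548.78ms (3/2)
6. 2743.902ms @ 15/2 + 274.39ms (3/4)
7. 3018.293ms @ 33/4 + 274.39ms (3/4)

note 3 onset = 3/2b = 548.78ms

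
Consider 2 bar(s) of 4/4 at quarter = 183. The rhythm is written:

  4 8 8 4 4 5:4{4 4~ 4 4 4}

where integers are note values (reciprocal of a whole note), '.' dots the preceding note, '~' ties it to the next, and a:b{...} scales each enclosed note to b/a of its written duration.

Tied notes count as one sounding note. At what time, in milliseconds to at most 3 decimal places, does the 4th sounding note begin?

1. 0.0ms @ 0 + 327.869ms (1)
2. 327.869ms @ 1 + 163.934ms (1/2)
3. 491.803ms @ 3/2 + 163.934ms (1/2)
4. 655.738ms @ 2 + 327.869ms (1)
5. 983.607ms @ 3 + 327.869ms (1)
6. 1311.475ms @ 4 + 262.295ms (4/5)
7. 1573.77ms @ 24/5 + 524.59ms (8/5)
8. 2098.361ms @ 32/5 + 262.295ms (4/5)
9. 2360.656ms @ 36/5 + 262.295ms (4/5)

note 4 onset = 2b = 655.738ms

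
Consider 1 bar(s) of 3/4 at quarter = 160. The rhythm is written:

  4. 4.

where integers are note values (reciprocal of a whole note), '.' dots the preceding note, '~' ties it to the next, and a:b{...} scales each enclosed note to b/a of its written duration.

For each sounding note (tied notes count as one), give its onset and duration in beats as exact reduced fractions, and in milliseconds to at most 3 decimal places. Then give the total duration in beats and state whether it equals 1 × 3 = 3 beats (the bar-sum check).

1) 0.0ms=0b +562.5ms=3/2b
2) 562.5ms=3/2b +562.5ms=3/2b
Σ=3b of 3 (160bpm 3/4) — PASS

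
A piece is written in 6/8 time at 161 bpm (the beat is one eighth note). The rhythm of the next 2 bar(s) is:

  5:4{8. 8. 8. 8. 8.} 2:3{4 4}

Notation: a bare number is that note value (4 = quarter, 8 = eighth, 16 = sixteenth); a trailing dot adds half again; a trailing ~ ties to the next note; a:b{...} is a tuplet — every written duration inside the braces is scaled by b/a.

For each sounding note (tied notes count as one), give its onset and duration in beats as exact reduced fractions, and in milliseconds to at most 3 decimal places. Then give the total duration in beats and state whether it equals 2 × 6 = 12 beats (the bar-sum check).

1) 0.0ms=0b +447.205ms=6/5b
2) 447.205ms=6/5b +447.205ms=6/5b
3) 894.41ms=12/5b +447.205ms=6/5b
4) 1341.615ms=18/5b +447.205ms=6/5b
5) 1788.82ms=24/5b +447.205ms=6/5b
6) 2236.025ms=6b +1118.012ms=3b
7) 3354.037ms=9b +1118.012ms=3b
Σ=12b of 12 (161bpm 6/8) — PASS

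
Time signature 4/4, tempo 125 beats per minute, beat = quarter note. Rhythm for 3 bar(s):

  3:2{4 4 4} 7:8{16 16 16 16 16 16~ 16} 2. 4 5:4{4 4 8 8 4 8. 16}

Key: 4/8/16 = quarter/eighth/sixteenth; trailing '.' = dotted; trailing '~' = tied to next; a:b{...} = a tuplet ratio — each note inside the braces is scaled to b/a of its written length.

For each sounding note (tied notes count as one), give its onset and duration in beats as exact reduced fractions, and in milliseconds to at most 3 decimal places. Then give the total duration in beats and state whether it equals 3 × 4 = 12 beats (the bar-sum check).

1) 0.0ms=0b +320.0ms=2/3b
2) 320.0ms=2/3b +320.0ms=2/3b
3) 640.0ms=4/3b +320.0ms=2/3b
4) 960.0ms=2b +137.143ms=2/7b
5) 1097.143ms=16/7b +137.143ms=2/7b
6) 1234.286ms=18/7b +137.143ms=2/7b
7) 1371.429ms=20/7b +137.143ms=2/7b
8) 1508.571ms=22/7b +137.143ms=2/7b
9) 1645.714ms=24/7b +274.286ms=4/7b
10) 1920.0ms=4b +1440.0ms=3b
11) 3360.0ms=7b +480.0ms=1b
12) 3840.0ms=8b +384.0ms=4/5b
13) 4224.0ms=44/5b +384.0ms=4/5b
14) 4608.0ms=48/5b +192.0ms=2/5b
15) 4800.0ms=10b +192.0ms=2/5b
16) 4992.0ms=52/5b +384.0ms=4/5b
17) 5376.0ms=56/5b +288.0ms=3/5b
18) 5664.0ms=59/5b +96.0ms=1/5b
Σ=12b of 12 (125bpm 4/4) — PASS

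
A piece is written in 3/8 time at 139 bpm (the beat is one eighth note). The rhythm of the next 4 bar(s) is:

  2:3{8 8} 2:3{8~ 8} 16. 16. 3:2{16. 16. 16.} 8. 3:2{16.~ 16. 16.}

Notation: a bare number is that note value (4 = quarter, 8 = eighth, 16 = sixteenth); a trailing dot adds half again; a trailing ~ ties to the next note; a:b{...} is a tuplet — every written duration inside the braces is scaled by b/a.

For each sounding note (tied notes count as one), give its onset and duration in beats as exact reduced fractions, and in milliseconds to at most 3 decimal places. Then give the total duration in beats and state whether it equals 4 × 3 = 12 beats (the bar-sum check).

1) 0.0ms=0b +647.482ms=3/2b
2) 647.482ms=3/2b +647.482ms=3/2b
3) 1294.964ms=3b +1294.964ms=3b
4) 2589.928ms=6b +323.741ms=3/4b
5) 2913.669ms=27/4b +323.741ms=3/4b
6) 3237.41ms=15/2b +215.827ms=1/2b
7) 3453.237ms=8b +215.827ms=1/2b
8) 3669.065ms=17/2b +215.827ms=1/2b
9) 3884.892ms=9b +647.482ms=3/2b
10) 4532.374ms=21/2b +431.655ms=1b
11) 4964.029ms=23/2b +215.827ms=1/2b
Σ=12b of 12 (139bpm 3/8) — PASS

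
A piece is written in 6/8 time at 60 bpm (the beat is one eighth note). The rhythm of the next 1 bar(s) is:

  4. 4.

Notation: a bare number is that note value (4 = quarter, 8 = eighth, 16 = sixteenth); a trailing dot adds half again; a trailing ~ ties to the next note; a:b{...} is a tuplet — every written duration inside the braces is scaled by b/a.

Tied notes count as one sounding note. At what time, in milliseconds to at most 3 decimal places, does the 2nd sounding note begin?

note 2 onset = 3b = 3000.0ms

1. 0.0ms @ 0 + 3000.0ms (3)
2. 3000.0ms @ 3 + 3000.0ms (3)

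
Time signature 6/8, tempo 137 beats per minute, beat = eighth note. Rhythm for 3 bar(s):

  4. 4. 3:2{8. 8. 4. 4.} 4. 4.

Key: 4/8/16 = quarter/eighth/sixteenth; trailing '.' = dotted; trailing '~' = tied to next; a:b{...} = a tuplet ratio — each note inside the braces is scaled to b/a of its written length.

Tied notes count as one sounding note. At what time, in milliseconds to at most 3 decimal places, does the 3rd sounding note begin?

note 3 onset = 6b = 2627.737ms

1. 0.0ms @ 0 + 1313.869ms (3)
2. 1313.869ms @ 3 + 1313.869ms (3)
3. 2627.737ms @ 6 + 437.956ms (1)
4. 3065.693ms @ 7 + 437.956ms (1)
5. 3503.65ms @ 8 + 875.912ms (2)
6. 4379.562ms @ 10 + 875.912ms (2)
7. 5255.474ms @ 12 + 1313.869ms (3)
8. 6569.343ms @ 15 + 1313.869ms (3)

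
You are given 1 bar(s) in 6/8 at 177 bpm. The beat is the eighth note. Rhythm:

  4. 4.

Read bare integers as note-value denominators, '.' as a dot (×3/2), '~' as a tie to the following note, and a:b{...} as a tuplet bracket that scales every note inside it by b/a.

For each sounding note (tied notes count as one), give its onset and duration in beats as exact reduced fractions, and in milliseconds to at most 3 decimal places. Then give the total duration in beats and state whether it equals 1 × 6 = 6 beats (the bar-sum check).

1) 0.0ms=0b +1016.949ms=3b
2) 1016.949ms=3b +1016.949ms=3b
Σ=6b of 6 (177bpm 6/8) — PASS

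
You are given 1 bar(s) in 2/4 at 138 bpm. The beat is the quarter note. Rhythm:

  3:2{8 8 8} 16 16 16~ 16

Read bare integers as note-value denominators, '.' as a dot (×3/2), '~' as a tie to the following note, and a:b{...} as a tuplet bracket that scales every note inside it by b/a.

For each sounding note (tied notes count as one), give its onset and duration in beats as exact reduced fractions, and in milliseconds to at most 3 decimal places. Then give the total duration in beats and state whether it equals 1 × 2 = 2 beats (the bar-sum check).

1) 0.0ms=0b +144.928ms=1/3b
2) 144.928ms=1/3b +144.928ms=1/3b
3) 289.855ms=2/3b +144.928ms=1/3b
4) 434.783ms=1b +108.696ms=1/4b
5) 543.478ms=5/4b +108.696ms=1/4b
6) 652.174ms=3/2b +217.391ms=1/2b
Σ=2b of 2 (138bpm 2/4) — PASS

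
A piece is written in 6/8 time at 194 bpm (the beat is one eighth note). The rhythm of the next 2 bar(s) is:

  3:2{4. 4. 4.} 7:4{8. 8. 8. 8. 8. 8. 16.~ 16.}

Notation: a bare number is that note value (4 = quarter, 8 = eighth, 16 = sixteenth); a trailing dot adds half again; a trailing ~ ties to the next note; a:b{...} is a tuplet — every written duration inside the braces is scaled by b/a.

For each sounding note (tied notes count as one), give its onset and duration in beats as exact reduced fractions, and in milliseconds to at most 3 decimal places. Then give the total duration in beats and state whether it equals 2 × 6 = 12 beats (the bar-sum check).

1) 0.0ms=0b +618.557ms=2b
2) 618.557ms=2b +618.557ms=2b
3) 1237.113ms=4b +618.557ms=2b
4) 1855.67ms=6b +265.096ms=6/7b
5) 2120.766ms=48/7b +265.096ms=6/7b
6) 2385.862ms=54/7b +265.096ms=6/7b
7) 2650.957ms=60/7b +265.096ms=6/7b
8) 2916.053ms=66/7b +265.096ms=6/7b
9) 3181.149ms=72/7b +265.096ms=6/7b
10) 3446.244ms=78/7b +265.096ms=6/7b
Σ=12b of 12 (194bpm 6/8) — PASS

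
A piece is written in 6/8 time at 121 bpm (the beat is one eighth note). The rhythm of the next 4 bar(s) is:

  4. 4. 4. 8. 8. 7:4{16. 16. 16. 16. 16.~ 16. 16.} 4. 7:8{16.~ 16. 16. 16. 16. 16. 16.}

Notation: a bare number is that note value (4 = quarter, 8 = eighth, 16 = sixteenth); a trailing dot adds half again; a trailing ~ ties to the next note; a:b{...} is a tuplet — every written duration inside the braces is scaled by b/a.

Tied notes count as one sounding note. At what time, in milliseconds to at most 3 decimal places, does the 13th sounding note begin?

note 13 onset = 18b = 8925.62ms

1. 0.0ms @ 0 + 1487.603ms (3)
2. 1487.603ms @ 3 + 1487.603ms (3)
3. 2975.207ms @ 6 + 1487.603ms (3)
4. 4462.81ms @ 9 + 743.802ms (3/2)
5. 5206.612ms @ 21/2 + 743.802ms (3/2)
6. 5950.413ms @ 12 + 212.515ms (3/7)
7. 6162.928ms @ 87/7 + 212.515ms (3/7)
8. 6375.443ms @ 90/7 + 212.515ms (3/7)
9. 6587.957ms @ 93/7 + 212.515ms (3/7)
10. 6800.472ms @ 96/7 + 425.03ms (6/7)
11. 7225.502ms @ 102/7 + 212.515ms (3/7)
12. 7438.017ms @ 15 + 1487.603ms (3)
13. 8925.62ms @ 18 + 850.059ms (12/7)
14. 9775.679ms @ 138/7 + 425.03ms (6/7)
15. 10200.708ms @ 144/7 + 425.03ms (6/7)
16. 10625.738ms @ 150/7 + 425.03ms (6/7)
17. 11050.767ms @ 156/7 + 425.03ms (6/7)
18. 11475.797ms @ 162/7 + 425.03ms (6/7)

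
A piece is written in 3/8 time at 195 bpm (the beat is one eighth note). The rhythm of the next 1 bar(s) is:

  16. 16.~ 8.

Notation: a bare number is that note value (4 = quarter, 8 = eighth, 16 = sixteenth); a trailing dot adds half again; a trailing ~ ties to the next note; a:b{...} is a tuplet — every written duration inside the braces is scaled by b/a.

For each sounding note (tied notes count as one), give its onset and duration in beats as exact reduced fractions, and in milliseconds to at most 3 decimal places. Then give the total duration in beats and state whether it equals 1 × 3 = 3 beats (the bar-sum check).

1) 0.0ms=0b +230.769ms=3/4b
2) 230.769ms=3/4b +692.308ms=9/4b
Σ=3b of 3 (195bpm 3/8) — PASS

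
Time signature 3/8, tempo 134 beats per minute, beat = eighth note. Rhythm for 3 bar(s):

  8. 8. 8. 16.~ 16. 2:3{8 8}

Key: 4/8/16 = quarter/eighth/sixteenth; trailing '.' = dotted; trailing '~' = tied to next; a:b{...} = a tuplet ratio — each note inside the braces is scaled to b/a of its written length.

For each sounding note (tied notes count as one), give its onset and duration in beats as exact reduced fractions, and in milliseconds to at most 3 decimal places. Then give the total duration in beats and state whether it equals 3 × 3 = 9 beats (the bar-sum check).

1) 0.0ms=0b +671.642ms=3/2b
2) 671.642ms=3/2b +671.642ms=3/2b
3) 1343.284ms=3b +671.642ms=3/2b
4) 2014.925ms=9/2b +671.642ms=3/2b
5) 2686.567ms=6b +671.642ms=3/2b
6) 3358.209ms=15/2b +671.642ms=3/2b
Σ=9b of 9 (134bpm 3/8) — PASS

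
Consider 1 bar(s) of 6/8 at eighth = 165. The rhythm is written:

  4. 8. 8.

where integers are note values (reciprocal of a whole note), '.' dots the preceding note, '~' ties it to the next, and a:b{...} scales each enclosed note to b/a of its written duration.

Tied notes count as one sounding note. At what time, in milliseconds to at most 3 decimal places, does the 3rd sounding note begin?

note 3 onset = 9/2b = 1636.364ms

1. 0.0ms @ 0 + 1090.909ms (3)
2. 1090.909ms @ 3 + 545.455ms (3/2)
3. 1636.364ms @ 9/2 + 545.455ms (3/2)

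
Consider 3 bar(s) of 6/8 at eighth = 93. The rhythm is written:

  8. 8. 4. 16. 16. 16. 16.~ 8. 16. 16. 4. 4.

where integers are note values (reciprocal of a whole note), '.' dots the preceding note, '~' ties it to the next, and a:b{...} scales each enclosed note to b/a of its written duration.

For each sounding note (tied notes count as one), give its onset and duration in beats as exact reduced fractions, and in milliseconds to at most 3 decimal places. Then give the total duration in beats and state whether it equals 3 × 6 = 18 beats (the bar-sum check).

1) 0.0ms=0b +967.742ms=3/2b
2) 967.742ms=3/2b +967.742ms=3/2b
3) 1935.484ms=3b +1935.484ms=3b
4) 3870.968ms=6b +483.871ms=3/4b
5) 4354.839ms=27/4b +483.871ms=3/4b
6) 4838.71ms=15/2b +483.871ms=3/4b
7) 5322.581ms=33/4b +1451.613ms=9/4b
8) 6774.194ms=21/2b +483.871ms=3/4b
9) 7258.065ms=45/4b +483.871ms=3/4b
10) 7741.935ms=12b +1935.484ms=3b
11) 9677.419ms=15b +1935.484ms=3b
Σ=18b of 18 (93bpm 6/8) — PASS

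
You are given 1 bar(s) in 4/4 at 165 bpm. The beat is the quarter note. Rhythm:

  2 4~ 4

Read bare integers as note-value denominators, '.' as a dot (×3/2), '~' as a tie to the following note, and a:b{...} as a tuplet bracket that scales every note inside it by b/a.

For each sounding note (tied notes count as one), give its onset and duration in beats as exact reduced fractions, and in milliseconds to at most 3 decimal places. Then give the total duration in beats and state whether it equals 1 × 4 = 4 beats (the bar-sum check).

1) 0.0ms=0b +727.273ms=2b
2) 727.273ms=2b +727.273ms=2b
Σ=4b of 4 (165bpm 4/4) — PASS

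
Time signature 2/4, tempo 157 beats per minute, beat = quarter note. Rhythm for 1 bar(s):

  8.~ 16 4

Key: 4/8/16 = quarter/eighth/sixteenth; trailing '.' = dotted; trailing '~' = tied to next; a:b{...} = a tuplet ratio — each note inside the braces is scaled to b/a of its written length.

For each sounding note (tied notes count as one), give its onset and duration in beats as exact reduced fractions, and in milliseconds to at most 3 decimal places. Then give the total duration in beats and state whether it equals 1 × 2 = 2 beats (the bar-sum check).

1) 0.0ms=0b +382.166ms=1b
2) 382.166ms=1b +382.166ms=1b
Σ=2b of 2 (157bpm 2/4) — PASS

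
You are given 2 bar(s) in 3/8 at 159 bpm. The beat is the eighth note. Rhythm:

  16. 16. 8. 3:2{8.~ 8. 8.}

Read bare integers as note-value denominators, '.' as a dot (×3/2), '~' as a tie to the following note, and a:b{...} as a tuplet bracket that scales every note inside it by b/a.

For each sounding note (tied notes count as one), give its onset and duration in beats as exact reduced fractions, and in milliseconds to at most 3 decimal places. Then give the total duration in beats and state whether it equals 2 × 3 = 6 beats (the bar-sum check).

1) 0.0ms=0b +283.019ms=3/4b
2) 283.019ms=3/4b +283.019ms=3/4b
3) 566.038ms=3/2b +566.038ms=3/2b
4) 1132.075ms=3b +754.717ms=2b
5) 1886.792ms=5b +377.358ms=1b
Σ=6b of 6 (159bpm 3/8) — PASS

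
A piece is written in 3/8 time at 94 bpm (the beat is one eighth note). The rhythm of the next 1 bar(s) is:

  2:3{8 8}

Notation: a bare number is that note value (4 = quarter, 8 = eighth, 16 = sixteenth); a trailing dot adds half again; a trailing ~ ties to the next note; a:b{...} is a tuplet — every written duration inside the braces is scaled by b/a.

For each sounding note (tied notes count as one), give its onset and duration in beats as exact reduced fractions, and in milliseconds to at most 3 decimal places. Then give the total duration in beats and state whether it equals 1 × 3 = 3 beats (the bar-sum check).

1) 0.0ms=0b +957.447ms=3/2b
2) 957.447ms=3/2b +957.447ms=3/2b
Σ=3b of 3 (94bpm 3/8) — PASS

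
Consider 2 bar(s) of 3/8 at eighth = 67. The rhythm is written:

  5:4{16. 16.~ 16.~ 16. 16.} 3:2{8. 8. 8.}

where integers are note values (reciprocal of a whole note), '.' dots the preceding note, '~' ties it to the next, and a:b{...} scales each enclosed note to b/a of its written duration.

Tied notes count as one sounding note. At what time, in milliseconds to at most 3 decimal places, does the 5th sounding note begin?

1. 0.0ms @ 0 + 537.313ms (3/5)
2. 537.313ms @ 3/5 + 1611.94ms (9/5)
3. 2149.254ms @ 12/5 + 537.313ms (3/5)
4. 2686.567ms @ 3 + 895.522ms (1)
5. 3582.09ms @ 4 + 895.522ms (1)
6. 4477.612ms @ 5 + 895.522ms (1)

note 5 onset = 4b = 3582.09ms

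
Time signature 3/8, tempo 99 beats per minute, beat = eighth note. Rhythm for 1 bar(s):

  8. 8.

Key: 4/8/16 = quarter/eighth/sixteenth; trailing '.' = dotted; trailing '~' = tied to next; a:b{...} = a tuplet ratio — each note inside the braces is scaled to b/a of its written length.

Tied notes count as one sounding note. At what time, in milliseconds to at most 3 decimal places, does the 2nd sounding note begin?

1. 0.0ms @ 0 + 909.091ms (3/2)
2. 909.091ms @ 3/2 + 909.091ms (3/2)

note 2 onset = 3/2b = 909.091ms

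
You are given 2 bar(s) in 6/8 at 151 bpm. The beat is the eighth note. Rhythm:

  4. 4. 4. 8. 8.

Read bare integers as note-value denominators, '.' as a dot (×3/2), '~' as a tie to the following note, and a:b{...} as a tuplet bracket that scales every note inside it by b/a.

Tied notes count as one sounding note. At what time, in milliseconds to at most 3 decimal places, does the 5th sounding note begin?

1. 0.0ms @ 0 + 1192.053ms (3)
2. 1192.053ms @ 3 + 1192.053ms (3)
3. 2384.106ms @ 6 + 1192.053ms (3)
4. 3576.159ms @ 9 + 596.026ms (3/2)
5. 4172.185ms @ 21/2 + 596.026ms (3/2)

note 5 onset = 21/2b = 4172.185ms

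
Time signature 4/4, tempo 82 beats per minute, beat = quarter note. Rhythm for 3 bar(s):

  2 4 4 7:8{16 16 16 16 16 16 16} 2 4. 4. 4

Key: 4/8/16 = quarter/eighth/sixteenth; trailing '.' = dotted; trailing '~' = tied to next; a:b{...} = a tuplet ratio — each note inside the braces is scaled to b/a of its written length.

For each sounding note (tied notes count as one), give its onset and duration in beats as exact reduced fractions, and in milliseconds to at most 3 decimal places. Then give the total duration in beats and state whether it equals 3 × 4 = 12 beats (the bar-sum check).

1) 0.0ms=0b +1463.415ms=2b
2) 1463.415ms=2b +731.707ms=1b
3) 2195.122ms=3b +731.707ms=1b
4) 2926.829ms=4b +209.059ms=2/7b
5) 3135.889ms=30/7b +209.059ms=2/7b
6) 3344.948ms=32/7b +209.059ms=2/7b
7) 3554.007ms=34/7b +209.059ms=2/7b
8) 3763.066ms=36/7b +209.059ms=2/7b
9) 3972.125ms=38/7b +209.059ms=2/7b
10) 4181.185ms=40/7b +209.059ms=2/7b
11) 4390.244ms=6b +1463.415ms=2b
12) 5853.659ms=8b +1097.561ms=3/2b
13) 6951.22ms=19/2b +1097.561ms=3/2b
14) 8048.78ms=11b +731.707ms=1b
Σ=12b of 12 (82bpm 4/4) — PASS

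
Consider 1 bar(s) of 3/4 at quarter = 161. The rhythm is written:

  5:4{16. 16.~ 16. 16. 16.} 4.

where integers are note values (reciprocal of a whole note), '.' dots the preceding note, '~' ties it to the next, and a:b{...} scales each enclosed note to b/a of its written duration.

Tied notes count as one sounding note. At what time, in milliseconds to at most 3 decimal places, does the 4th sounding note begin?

note 4 onset = 6/5b = 447.205ms

1. 0.0ms @ 0 + 111.801ms (3/10)
2. 111.801ms @ 3/10 + 223.602ms (3/5)
3. 335.404ms @ 9/10 + 111.801ms (3/10)
4. 447.205ms @ 6/5 + 111.801ms (3/10)
5. 559.006ms @ 3/2 + 559.006ms (3/2)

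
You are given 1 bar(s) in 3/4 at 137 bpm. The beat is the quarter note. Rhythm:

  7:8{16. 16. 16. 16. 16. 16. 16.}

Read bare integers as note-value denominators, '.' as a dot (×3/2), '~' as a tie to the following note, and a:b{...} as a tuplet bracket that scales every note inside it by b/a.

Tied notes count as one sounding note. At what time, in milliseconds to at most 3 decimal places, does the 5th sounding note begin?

note 5 onset = 12/7b = 750.782ms

1. 0.0ms @ 0 + 187.696ms (3/7)
2. 187.696ms @ 3/7 + 187.696ms (3/7)
3. 375.391ms @ 6/7 + 187.696ms (3/7)
4. 563.087ms @ 9/7 + 187.696ms (3/7)
5. 750.782ms @ 12/7 + 187.696ms (3/7)
6. 938.478ms @ 15/7 + 187.696ms (3/7)
7. 1126.173ms @ 18/7 + 187.696ms (3/7)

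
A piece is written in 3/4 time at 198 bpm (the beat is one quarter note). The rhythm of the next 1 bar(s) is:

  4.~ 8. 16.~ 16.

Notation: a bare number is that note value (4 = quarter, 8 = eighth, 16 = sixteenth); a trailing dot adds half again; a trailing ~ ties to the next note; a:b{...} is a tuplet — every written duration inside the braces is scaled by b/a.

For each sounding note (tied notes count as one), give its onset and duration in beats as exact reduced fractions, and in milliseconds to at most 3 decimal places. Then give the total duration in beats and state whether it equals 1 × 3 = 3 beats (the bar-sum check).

1) 0.0ms=0b +681.818ms=9/4b
2) 681.818ms=9/4b +227.273ms=3/4b
Σ=3b of 3 (198bpm 3/4) — PASS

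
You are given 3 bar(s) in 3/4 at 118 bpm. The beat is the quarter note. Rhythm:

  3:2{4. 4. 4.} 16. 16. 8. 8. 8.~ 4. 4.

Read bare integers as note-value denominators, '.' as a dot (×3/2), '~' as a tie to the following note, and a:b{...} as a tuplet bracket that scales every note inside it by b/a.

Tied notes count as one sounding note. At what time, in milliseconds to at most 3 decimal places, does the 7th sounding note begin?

note 7 onset = 9/2b = 2288.136ms

1. 0.0ms @ 0 + 508.475ms (1)
2. 508.475ms @ 1 + 508.475ms (1)
3. 1016.949ms @ 2 + 508.475ms (1)
4. 1525.424ms @ 3 + 190.678ms (3/8)
5. 1716.102ms @ 27/8 + 190.678ms (3/8)
6. 1906.78ms @ 15/4 + 381.356ms (3/4)
7. 2288.136ms @ 9/2 + 381.356ms (3/4)
8. 2669.492ms @ 21/4 + 1144.068ms (9/4)
9. 3813.559ms @ 15/2 + 762.712ms (3/2)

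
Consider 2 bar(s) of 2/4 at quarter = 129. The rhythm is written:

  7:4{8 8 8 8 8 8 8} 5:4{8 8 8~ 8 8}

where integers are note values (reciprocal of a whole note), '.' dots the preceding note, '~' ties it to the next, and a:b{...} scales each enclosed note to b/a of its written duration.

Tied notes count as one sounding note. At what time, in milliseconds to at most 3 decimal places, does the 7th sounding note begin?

note 7 onset = 12/7b = 797.342ms

1. 0.0ms @ 0 + 132.89ms (2/7)
2. 132.89ms @ 2/7 + 132.89ms (2/7)
3. 265.781ms @ 4/7 + 132.89ms (2/7)
4. 398.671ms @ 6/7 + 132.89ms (2/7)
5. 531.561ms @ 8/7 + 132.89ms (2/7)
6. 664.452ms @ 10/7 + 132.89ms (2/7)
7. 797.342ms @ 12/7 + 132.89ms (2/7)
8. 930.233ms @ 2 + 186.047ms (2/5)
9. 1116.279ms @ 12/5 + 186.047ms (2/5)
10. 1302.326ms @ 14/5 + 372.093ms (4/5)
11. 1674.419ms @ 18/5 + 186.047ms (2/5)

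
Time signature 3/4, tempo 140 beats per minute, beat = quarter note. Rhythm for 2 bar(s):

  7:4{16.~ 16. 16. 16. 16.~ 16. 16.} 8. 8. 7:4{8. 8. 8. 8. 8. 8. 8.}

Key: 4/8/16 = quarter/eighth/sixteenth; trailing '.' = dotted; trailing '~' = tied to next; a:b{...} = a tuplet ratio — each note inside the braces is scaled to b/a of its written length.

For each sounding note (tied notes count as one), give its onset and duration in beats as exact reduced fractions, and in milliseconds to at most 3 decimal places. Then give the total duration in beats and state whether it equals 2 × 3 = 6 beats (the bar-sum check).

1) 0.0ms=0b +183.673ms=3/7b
2) 183.673ms=3/7b +91.837ms=3/14b
3) 275.51ms=9/14b +91.837ms=3/14b
4) 367.347ms=6/7b +183.673ms=3/7b
5) 551.02ms=9/7b +91.837ms=3/14b
6) 642.857ms=3/2b +321.429ms=3/4b
7) 964.286ms=9/4b +321.429ms=3/4b
8) 1285.714ms=3b +183.673ms=3/7b
9) 1469.388ms=24/7b +183.673ms=3/7b
10) 1653.061ms=27/7b +183.673ms=3/7b
11) 1836.735ms=30/7b +183.673ms=3/7b
12) 2020.408ms=33/7b +183.673ms=3/7b
13) 2204.082ms=36/7b +183.673ms=3/7b
14) 2387.755ms=39/7b +183.673ms=3/7b
Σ=6b of 6 (140bpm 3/4) — PASS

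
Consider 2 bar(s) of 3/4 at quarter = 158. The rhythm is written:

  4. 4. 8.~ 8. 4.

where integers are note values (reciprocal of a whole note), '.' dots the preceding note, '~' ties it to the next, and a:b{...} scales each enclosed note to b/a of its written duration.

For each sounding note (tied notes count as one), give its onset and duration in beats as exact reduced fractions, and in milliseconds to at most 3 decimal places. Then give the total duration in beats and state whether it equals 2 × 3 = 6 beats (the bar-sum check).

1) 0.0ms=0b +569.62ms=3/2b
2) 569.62ms=3/2b +569.62ms=3/2b
3) 1139.241ms=3b +569.62ms=3/2b
4) 1708.861ms=9/2b +569.62ms=3/2b
Σ=6b of 6 (158bpm 3/4) — PASS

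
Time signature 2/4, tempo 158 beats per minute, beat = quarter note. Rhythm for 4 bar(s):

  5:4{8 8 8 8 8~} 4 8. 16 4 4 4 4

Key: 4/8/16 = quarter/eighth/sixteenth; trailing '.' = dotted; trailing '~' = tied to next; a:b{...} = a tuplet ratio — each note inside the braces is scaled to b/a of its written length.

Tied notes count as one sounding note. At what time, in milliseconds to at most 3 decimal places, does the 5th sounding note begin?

note 5 onset = 8/5b = 607.595ms

1. 0.0ms @ 0 + 151.899ms (2/5)
2. 151.899ms @ 2/5 + 151.899ms (2/5)
3. 303.797ms @ 4/5 + 151.899ms (2/5)
4. 455.696ms @ 6/5 + 151.899ms (2/5)
5. 607.595ms @ 8/5 + 531.646ms (7/5)
6. 1139.241ms @ 3 + 284.81ms (3/4)
7. 1424.051ms @ 15/4 + 94.937ms (1/4)
8. 1518.987ms @ 4 + 379.747ms (1)
9. 1898.734ms @ 5 + 379.747ms (1)
10. 2278.481ms @ 6 + 379.747ms (1)
11. 2658.228ms @ 7 + 379.747ms (1)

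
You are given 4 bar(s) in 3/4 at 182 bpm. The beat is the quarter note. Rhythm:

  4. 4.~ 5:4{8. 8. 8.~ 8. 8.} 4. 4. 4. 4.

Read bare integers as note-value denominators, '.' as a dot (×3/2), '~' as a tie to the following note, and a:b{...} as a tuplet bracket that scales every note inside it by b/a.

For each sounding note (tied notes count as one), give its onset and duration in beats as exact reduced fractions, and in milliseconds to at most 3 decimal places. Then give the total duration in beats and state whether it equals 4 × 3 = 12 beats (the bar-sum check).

1) 0.0ms=0b +494.505ms=3/2b
2) 494.505ms=3/2b +692.308ms=21/10b
3) 1186.813ms=18/5b +197.802ms=3/5b
4) 1384.615ms=21/5b +395.604ms=6/5b
5) 1780.22ms=27/5b +197.802ms=3/5b
6) 1978.022ms=6b +494.505ms=3/2b
7) 2472.527ms=15/2b +494.505ms=3/2b
8) 2967.033ms=9b +494.505ms=3/2b
9) 3461.538ms=21/2b +494.505ms=3/2b
Σ=12b of 12 (182bpm 3/4) — PASS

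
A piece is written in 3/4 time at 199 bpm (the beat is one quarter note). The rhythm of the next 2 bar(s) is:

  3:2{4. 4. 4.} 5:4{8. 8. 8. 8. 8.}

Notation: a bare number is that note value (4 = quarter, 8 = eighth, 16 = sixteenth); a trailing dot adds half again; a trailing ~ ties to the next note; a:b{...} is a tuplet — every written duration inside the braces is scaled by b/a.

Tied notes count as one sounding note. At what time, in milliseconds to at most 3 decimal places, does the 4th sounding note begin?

1. 0.0ms @ 0 + 301.508ms (1)
2. 301.508ms @ 1 + 301.508ms (1)
3. 603.015ms @ 2 + 301.508ms (1)
4. 904.523ms @ 3 + 180.905ms (3/5)
5. 1085.427ms @ 18/5 + 180.905ms (3/5)
6. 1266.332ms @ 21/5 + 180.905ms (3/5)
7. 1447.236ms @ 24/5 + 180.905ms (3/5)
8. 1628.141ms @ 27/5 + 180.905ms (3/5)

note 4 onset = 3b = 904.523ms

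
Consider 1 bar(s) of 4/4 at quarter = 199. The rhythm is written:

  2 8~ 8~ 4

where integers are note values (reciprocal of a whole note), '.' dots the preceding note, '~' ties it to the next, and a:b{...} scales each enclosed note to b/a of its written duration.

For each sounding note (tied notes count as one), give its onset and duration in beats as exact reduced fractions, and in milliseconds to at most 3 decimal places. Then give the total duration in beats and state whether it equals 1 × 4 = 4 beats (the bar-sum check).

1) 0.0ms=0b +603.015ms=2b
2) 603.015ms=2b +603.015ms=2b
Σ=4b of 4 (199bpm 4/4) — PASS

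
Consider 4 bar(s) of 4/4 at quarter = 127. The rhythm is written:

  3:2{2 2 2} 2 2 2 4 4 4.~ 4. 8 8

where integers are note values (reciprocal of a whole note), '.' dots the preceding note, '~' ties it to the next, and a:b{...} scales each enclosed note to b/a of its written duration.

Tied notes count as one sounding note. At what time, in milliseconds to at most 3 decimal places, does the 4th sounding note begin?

note 4 onset = 4b = 1889.764ms

1. 0.0ms @ 0 + 629.921ms (4/3)
2. 629.921ms @ 4/3 + 629.921ms (4/3)
3. 1259.843ms @ 8/3 + 629.921ms (4/3)
4. 1889.764ms @ 4 + 944.882ms (2)
5. 2834.646ms @ 6 + 944.882ms (2)
6. 3779.528ms @ 8 + 944.882ms (2)
7. 4724.409ms @ 10 + 472.441ms (1)
8. 5196.85ms @ 11 + 472.441ms (1)
9. 5669.291ms @ 12 + 1417.323ms (3)
10. 7086.614ms @ 15 + 236.22ms (1/2)
11. 7322.835ms @ 31/2 + 236.22ms (1/2)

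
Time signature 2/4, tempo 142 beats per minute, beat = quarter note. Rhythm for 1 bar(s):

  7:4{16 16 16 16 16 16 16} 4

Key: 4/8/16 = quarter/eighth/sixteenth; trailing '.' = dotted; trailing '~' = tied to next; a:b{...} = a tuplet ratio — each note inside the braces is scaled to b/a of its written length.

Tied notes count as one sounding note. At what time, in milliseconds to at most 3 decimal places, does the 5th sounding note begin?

note 5 onset = 4/7b = 241.449ms

1. 0.0ms @ 0 + 60.362ms (1/7)
2. 60.362ms @ 1/7 + 60.362ms (1/7)
3. 120.724ms @ 2/7 + 60.362ms (1/7)
4. 181.087ms @ 3/7 + 60.362ms (1/7)
5. 241.449ms @ 4/7 + 60.362ms (1/7)
6. 301.811ms @ 5/7 + 60.362ms (1/7)
7. 362.173ms @ 6/7 + 60.362ms (1/7)
8. 422.535ms @ 1 + 422.535ms (1)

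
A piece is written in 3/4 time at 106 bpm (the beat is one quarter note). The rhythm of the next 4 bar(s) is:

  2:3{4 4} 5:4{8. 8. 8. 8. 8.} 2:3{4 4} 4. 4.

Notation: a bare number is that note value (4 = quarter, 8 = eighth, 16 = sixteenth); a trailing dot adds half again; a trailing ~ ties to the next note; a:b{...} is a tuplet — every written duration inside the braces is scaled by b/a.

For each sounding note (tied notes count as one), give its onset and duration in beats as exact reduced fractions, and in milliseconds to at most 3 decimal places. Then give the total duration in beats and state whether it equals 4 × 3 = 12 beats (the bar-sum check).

1) 0.0ms=0b +849.057ms=3/2b
2) 849.057ms=3/2b +849.057ms=3/2b
3) 1698.113ms=3b +339.623ms=3/5b
4) 2037.736ms=18/5b +339.623ms=3/5b
5) 2377.358ms=21/5b +339.623ms=3/5b
6) 2716.981ms=24/5b +339.623ms=3/5b
7) 3056.604ms=27/5b +339.623ms=3/5b
8) 3396.226ms=6b +849.057ms=3/2b
9) 4245.283ms=15/2b +849.057ms=3/2b
10) 5094.34ms=9b +849.057ms=3/2b
11) 5943.396ms=21/2b +849.057ms=3/2b
Σ=12b of 12 (106bpm 3/4) — PASS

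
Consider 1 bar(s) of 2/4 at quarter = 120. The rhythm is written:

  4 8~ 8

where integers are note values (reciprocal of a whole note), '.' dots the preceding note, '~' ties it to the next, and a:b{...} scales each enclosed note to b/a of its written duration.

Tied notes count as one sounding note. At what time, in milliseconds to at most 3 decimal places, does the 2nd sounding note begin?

note 2 onset = 1b = 500.0ms

1. 0.0ms @ 0 + 500.0ms (1)
2. 500.0ms @ 1 + 500.0ms (1)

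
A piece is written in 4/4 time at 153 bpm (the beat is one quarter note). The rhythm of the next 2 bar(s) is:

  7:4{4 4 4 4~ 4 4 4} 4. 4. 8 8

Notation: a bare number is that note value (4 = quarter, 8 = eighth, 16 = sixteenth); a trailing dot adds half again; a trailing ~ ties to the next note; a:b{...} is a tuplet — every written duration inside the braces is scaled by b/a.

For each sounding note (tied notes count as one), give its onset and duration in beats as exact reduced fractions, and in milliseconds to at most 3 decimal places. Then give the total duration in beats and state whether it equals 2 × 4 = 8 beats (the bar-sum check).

1) 0.0ms=0b +224.09ms=4/7b
2) 224.09ms=4/7b +224.09ms=4/7b
3) 448.179ms=8/7b +224.09ms=4/7b
4) 672.269ms=12/7b +448.179ms=8/7b
5) 1120.448ms=20/7b +224.09ms=4/7b
6) 1344.538ms=24/7b +224.09ms=4/7b
7) 1568.627ms=4b +588.235ms=3/2b
8) 2156.863ms=11/2b +588.235ms=3/2b
9) 2745.098ms=7b +196.078ms=1/2b
10) 2941.176ms=15/2b +196.078ms=1/2b
Σ=8b of 8 (153bpm 4/4) — PASS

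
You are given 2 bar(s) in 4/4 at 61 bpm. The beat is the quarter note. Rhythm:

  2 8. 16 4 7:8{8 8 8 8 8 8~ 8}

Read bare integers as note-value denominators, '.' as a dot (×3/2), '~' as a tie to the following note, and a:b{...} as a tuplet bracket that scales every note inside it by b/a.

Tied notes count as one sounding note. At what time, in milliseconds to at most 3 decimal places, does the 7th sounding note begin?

1. 0.0ms @ 0 + 1967.213ms (2)
2. 1967.213ms @ 2 + 737.705ms (3/4)
3. 2704.918ms @ 11/4 + 245.902ms (1/4)
4. 2950.82ms @ 3 + 983.607ms (1)
5. 3934.426ms @ 4 + 562.061ms (4/7)
6. 4496.487ms @ 32/7 + 562.061ms (4/7)
7. 5058.548ms @ 36/7 + 562.061ms (4/7)
8. 5620.609ms @ 40/7 + 562.061ms (4/7)
9. 6182.67ms @ 44/7 + 562.061ms (4/7)
10. 6744.731ms @ 48/7 + 1124.122ms (8/7)

note 7 onset = 36/7b = 5058.548ms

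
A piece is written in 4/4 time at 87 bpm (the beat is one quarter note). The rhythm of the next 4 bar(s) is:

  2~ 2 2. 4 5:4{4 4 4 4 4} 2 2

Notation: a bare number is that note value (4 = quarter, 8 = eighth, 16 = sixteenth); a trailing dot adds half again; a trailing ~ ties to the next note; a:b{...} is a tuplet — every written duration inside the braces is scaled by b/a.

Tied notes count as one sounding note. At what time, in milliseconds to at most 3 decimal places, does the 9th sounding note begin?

1. 0.0ms @ 0 + 2758.621ms (4)
2. 2758.621ms @ 4 + 2068.966ms (3)
3. 4827.586ms @ 7 + 689.655ms (1)
4. 5517.241ms @ 8 + 551.724ms (4/5)
5. 6068.966ms @ 44/5 + 551.724ms (4/5)
6. 6620.69ms @ 48/5 + 551.724ms (4/5)
7. 7172.414ms @ 52/5 + 551.724ms (4/5)
8. 7724.138ms @ 56/5 + 551.724ms (4/5)
9. 8275.862ms @ 12 + 1379.31ms (2)
10. 9655.172ms @ 14 + 1379.31ms (2)

note 9 onset = 12b = 8275.862ms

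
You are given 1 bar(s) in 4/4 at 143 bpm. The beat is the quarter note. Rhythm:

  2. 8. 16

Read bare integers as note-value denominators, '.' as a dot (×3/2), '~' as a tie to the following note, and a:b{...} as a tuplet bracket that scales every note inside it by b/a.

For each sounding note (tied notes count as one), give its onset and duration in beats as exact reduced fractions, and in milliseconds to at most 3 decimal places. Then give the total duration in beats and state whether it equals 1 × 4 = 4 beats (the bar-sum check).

1) 0.0ms=0b +1258.741ms=3b
2) 1258.741ms=3b +314.685ms=3/4b
3) 1573.427ms=15/4b +104.895ms=1/4b
Σ=4b of 4 (143bpm 4/4) — PASS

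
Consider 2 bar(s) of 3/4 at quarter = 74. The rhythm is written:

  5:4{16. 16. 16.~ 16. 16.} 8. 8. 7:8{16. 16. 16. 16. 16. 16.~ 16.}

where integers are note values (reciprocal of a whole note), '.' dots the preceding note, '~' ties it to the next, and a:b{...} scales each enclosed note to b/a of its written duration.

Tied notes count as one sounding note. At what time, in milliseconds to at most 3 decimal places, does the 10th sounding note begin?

1. 0.0ms @ 0 + 243.243ms (3/10)
2. 243.243ms @ 3/10 + 243.243ms (3/10)
3. 486.486ms @ 3/5 + 486.486ms (3/5)
4. 972.973ms @ 6/5 + 243.243ms (3/10)
5. 1216.216ms @ 3/2 + 608.108ms (3/4)
6. 1824.324ms @ 9/4 + 608.108ms (3/4)
7. 2432.432ms @ 3 + 347.49ms (3/7)
8. 2779.923ms @ 24/7 + 347.49ms (3/7)
9. 3127.413ms @ 27/7 + 347.49ms (3/7)
10. 3474.903ms @ 30/7 + 347.49ms (3/7)
11. 3822.394ms @ 33/7 + 347.49ms (3/7)
12. 4169.884ms @ 36/7 + 694.981ms (6/7)

note 10 onset = 30/7b = 3474.903ms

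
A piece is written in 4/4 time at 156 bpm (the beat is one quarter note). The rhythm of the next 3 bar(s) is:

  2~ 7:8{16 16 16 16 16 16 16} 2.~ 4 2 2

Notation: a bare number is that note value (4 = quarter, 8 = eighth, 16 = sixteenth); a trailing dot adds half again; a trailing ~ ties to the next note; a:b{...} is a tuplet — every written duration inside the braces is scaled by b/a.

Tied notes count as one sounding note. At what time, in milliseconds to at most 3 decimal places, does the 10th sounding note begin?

note 10 onset = 10b = 3846.154ms

1. 0.0ms @ 0 + 879.121ms (16/7)
2. 879.121ms @ 16/7 + 109.89ms (2/7)
3. 989.011ms @ 18/7 + 109.89ms (2/7)
4. 1098.901ms @ 20/7 + 109.89ms (2/7)
5. 1208.791ms @ 22/7 + 109.89ms (2/7)
6. 1318.681ms @ 24/7 + 109.89ms (2/7)
7. 1428.571ms @ 26/7 + 109.89ms (2/7)
8. 1538.462ms @ 4 + 1538.462ms (4)
9. 3076.923ms @ 8 + 769.231ms (2)
10. 3846.154ms @ 10 + 769.231ms (2)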